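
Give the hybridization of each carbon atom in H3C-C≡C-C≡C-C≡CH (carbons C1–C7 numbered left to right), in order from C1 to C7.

C1 sp3, C2 sp, C3 sp, C4 sp, C5 sp, C6 sp, C7 sp

C1: 4 σ bonds — 4 electron domains, sp3.
C2: 2 σ bonds, plus two π bonds — 2 electron domains, sp.
C3 has 2 σ bonds, plus two π bonds: steric number 2 → sp.
C4 — 2 σ bonds, plus two π bonds. Steric number 2, so sp.
C5 (2 σ bonds, plus two π bonds) has steric number 2: sp.
C6 carries 2 σ bonds, plus two π bonds, giving a steric number of 2, so it is sp.
C7 carries 2 σ bonds, plus two π bonds, giving a steric number of 2, so it is sp.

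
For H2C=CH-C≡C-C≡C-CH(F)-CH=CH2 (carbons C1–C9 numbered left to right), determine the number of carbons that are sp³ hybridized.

C1: sp2
C2: sp2
C3: sp
C4: sp
C5: sp
C6: sp
C7: sp3 ✓
C8: sp2
C9: sp2
C7 → 1 sp3 carbon.

1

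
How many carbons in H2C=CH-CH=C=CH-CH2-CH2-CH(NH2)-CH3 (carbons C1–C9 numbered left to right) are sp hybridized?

C1: sp2
C2: sp2
C3: sp2
C4: sp ✓
C5: sp2
C6: sp3
C7: sp3
C8: sp3
C9: sp3
C4 → 1 sp carbon.

1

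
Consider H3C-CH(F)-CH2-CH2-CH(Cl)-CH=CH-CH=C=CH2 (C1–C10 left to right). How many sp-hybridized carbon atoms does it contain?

1

C1: sp3
C2: sp3
C3: sp3
C4: sp3
C5: sp3
C6: sp2
C7: sp2
C8: sp2
C9: sp ✓
C10: sp2
C9 → 1 sp carbon.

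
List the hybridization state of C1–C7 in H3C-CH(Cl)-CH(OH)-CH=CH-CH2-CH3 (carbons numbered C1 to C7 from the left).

C1: 4 σ bonds — 4 electron domains, sp3.
C2 is sp3: 4 σ bonds, 4 electron-density regions.
C3 (4 σ bonds) has steric number 4: sp3.
C4 (3 σ bonds, plus one π bond) has steric number 3: sp2.
C5 is sp2: 3 σ bonds, plus one π bond, 3 electron-density regions.
C6: 4 σ bonds — 4 electron domains, sp3.
C7: 4 σ bonds; 4 regions of electron density → sp3.

C1 sp3, C2 sp3, C3 sp3, C4 sp2, C5 sp2, C6 sp3, C7 sp3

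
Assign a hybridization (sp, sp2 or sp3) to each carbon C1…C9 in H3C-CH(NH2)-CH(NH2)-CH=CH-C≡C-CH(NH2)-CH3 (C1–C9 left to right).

C1 (4 σ bonds) has steric number 4: sp3.
C2: 4 σ bonds — 4 electron domains, sp3.
C3 (4 σ bonds) has steric number 4: sp3.
C4 (3 σ bonds, plus one π bond) has steric number 3: sp2.
C5 carries 3 σ bonds, plus one π bond, giving a steric number of 3, so it is sp2.
C6 (2 σ bonds, plus two π bonds) has steric number 2: sp.
C7: 2 σ bonds, plus two π bonds; 2 regions of electron density → sp.
C8 is sp3: 4 σ bonds, 4 electron-density regions.
C9 has 4 σ bonds: steric number 4 → sp3.

C1 sp3, C2 sp3, C3 sp3, C4 sp2, C5 sp2, C6 sp, C7 sp, C8 sp3, C9 sp3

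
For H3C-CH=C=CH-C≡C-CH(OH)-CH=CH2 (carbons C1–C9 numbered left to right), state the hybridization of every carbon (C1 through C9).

C1 sp3, C2 sp2, C3 sp, C4 sp2, C5 sp, C6 sp, C7 sp3, C8 sp2, C9 sp2

C1: 4 σ bonds; 4 regions of electron density → sp3.
C2 — 3 σ bonds, plus one π bond. Steric number 3, so sp2.
C3 carries 2 σ bonds, plus two π bonds, giving a steric number of 2, so it is sp.
C4 — 3 σ bonds, plus one π bond. Steric number 3, so sp2.
C5 — 2 σ bonds, plus two π bonds. Steric number 2, so sp.
C6 has 2 σ bonds, plus two π bonds: steric number 2 → sp.
C7: 4 σ bonds; 4 regions of electron density → sp3.
C8 carries 3 σ bonds, plus one π bond, giving a steric number of 3, so it is sp2.
C9: 3 σ bonds, plus one π bond — 3 electron domains, sp2.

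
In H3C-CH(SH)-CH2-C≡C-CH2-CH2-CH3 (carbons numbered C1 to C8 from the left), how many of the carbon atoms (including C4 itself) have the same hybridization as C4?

C4 is sp (two π bonds).
C1: sp3
C2: sp3
C3: sp3
C4: sp ✓
C5: sp ✓
C6: sp3
C7: sp3
C8: sp3
2 carbons are sp.

2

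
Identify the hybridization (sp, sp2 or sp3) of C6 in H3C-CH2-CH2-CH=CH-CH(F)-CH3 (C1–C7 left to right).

C6 carries 4 σ bonds, giving a steric number of 4, so it is sp3.

sp3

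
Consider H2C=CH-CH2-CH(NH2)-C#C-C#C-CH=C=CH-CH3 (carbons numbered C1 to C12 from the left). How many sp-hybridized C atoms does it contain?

C1: sp2
C2: sp2
C3: sp3
C4: sp3
C5: sp ✓
C6: sp ✓
C7: sp ✓
C8: sp ✓
C9: sp2
C10: sp ✓
C11: sp2
C12: sp3
C5, C6, C7, C8, C10 → 5 sp carbons.

5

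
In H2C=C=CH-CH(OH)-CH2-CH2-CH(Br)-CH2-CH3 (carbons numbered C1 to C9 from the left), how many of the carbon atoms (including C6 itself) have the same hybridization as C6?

6

C6 is sp3 (only σ bonds).
C1: sp2
C2: sp
C3: sp2
C4: sp3 ✓
C5: sp3 ✓
C6: sp3 ✓
C7: sp3 ✓
C8: sp3 ✓
C9: sp3 ✓
6 carbons are sp3.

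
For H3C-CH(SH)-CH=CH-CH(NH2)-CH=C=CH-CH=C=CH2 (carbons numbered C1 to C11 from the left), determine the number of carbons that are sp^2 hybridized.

C1: sp3
C2: sp3
C3: sp2 ✓
C4: sp2 ✓
C5: sp3
C6: sp2 ✓
C7: sp
C8: sp2 ✓
C9: sp2 ✓
C10: sp
C11: sp2 ✓
C3, C4, C6, C8, C9, C11 → 6 sp2 carbons.

6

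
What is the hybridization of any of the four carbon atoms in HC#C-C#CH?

sp

Every carbon is part of a C≡C triple bond: two σ regions → sp.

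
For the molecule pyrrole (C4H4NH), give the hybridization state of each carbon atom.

Each carbon atom: 3 σ bonds, plus one π bond — 3 electron domains, sp2.

sp²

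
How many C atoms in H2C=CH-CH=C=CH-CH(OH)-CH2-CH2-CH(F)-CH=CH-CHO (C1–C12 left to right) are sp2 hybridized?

C1: sp2 ✓
C2: sp2 ✓
C3: sp2 ✓
C4: sp
C5: sp2 ✓
C6: sp3
C7: sp3
C8: sp3
C9: sp3
C10: sp2 ✓
C11: sp2 ✓
C12: sp2 ✓
C1, C2, C3, C5, C10, C11, C12 → 7 sp2 carbons.

7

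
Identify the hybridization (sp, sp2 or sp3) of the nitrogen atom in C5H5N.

N has two σ bonds and one lone pair in the ring plane (steric number 3 → sp2); its p orbital contributes one electron to the aromatic π system via the C=N double bond.

sp²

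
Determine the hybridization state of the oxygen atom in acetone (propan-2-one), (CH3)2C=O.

One σ bond + two lone pairs = steric number 3 → sp2.

sp^2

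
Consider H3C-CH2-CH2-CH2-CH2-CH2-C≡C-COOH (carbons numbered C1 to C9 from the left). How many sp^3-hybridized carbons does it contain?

C1: sp3 ✓
C2: sp3 ✓
C3: sp3 ✓
C4: sp3 ✓
C5: sp3 ✓
C6: sp3 ✓
C7: sp
C8: sp
C9: sp2
C1, C2, C3, C4, C5, C6 → 6 sp3 carbons.

6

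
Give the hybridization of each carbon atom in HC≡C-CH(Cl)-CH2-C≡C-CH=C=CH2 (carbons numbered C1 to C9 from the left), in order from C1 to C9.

C1 sp, C2 sp, C3 sp3, C4 sp3, C5 sp, C6 sp, C7 sp2, C8 sp, C9 sp2

C1 has 2 σ bonds, plus two π bonds: steric number 2 → sp.
C2: 2 σ bonds, plus two π bonds; 2 regions of electron density → sp.
C3 (4 σ bonds) has steric number 4: sp3.
C4 carries 4 σ bonds, giving a steric number of 4, so it is sp3.
C5: 2 σ bonds, plus two π bonds; 2 regions of electron density → sp.
C6 is sp: 2 σ bonds, plus two π bonds, 2 electron-density regions.
C7 (3 σ bonds, plus one π bond) has steric number 3: sp2.
C8 (2 σ bonds, plus two π bonds) has steric number 2: sp.
C9: 3 σ bonds, plus one π bond — 3 electron domains, sp2.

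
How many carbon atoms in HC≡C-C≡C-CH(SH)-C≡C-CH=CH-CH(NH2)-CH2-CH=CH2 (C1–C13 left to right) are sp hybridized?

6

C1: sp ✓
C2: sp ✓
C3: sp ✓
C4: sp ✓
C5: sp3
C6: sp ✓
C7: sp ✓
C8: sp2
C9: sp2
C10: sp3
C11: sp3
C12: sp2
C13: sp2
C1, C2, C3, C4, C6, C7 → 6 sp carbons.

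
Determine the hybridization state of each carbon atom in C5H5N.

Each carbon atom has 3 σ bonds, plus one π bond: steric number 3 → sp2.

sp2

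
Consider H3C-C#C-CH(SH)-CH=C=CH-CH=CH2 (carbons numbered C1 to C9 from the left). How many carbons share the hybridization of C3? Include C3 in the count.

C3 is sp (two π bonds).
C1: sp3
C2: sp ✓
C3: sp ✓
C4: sp3
C5: sp2
C6: sp ✓
C7: sp2
C8: sp2
C9: sp2
3 carbons are sp.

3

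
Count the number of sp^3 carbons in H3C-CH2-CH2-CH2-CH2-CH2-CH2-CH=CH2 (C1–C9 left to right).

C1: sp3 ✓
C2: sp3 ✓
C3: sp3 ✓
C4: sp3 ✓
C5: sp3 ✓
C6: sp3 ✓
C7: sp3 ✓
C8: sp2
C9: sp2
C1, C2, C3, C4, C5, C6, C7 → 7 sp3 carbons.

7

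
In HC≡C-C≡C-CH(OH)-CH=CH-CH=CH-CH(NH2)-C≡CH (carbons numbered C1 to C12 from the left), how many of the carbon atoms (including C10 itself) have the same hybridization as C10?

C10 is sp3 (only σ bonds).
C1: sp
C2: sp
C3: sp
C4: sp
C5: sp3 ✓
C6: sp2
C7: sp2
C8: sp2
C9: sp2
C10: sp3 ✓
C11: sp
C12: sp
2 carbons are sp3.

2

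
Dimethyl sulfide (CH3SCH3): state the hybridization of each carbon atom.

Each carbon atom: 4 σ bonds — 4 electron domains, sp3.

sp3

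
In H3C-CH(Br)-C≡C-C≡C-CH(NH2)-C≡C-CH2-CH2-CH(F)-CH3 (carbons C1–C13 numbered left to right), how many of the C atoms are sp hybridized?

C1: sp3
C2: sp3
C3: sp ✓
C4: sp ✓
C5: sp ✓
C6: sp ✓
C7: sp3
C8: sp ✓
C9: sp ✓
C10: sp3
C11: sp3
C12: sp3
C13: sp3
C3, C4, C5, C6, C8, C9 → 6 sp carbons.

6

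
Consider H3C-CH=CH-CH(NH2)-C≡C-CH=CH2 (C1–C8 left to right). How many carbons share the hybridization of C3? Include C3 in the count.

4

C3 is sp2 (one π bond).
C1: sp3
C2: sp2 ✓
C3: sp2 ✓
C4: sp3
C5: sp
C6: sp
C7: sp2 ✓
C8: sp2 ✓
4 carbons are sp2.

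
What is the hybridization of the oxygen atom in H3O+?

Three σ bonds + one lone pair = steric number 4 → sp3.

sp^3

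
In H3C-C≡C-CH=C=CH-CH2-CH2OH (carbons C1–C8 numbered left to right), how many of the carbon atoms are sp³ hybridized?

3

C1: sp3 ✓
C2: sp
C3: sp
C4: sp2
C5: sp
C6: sp2
C7: sp3 ✓
C8: sp3 ✓
C1, C7, C8 → 3 sp3 carbons.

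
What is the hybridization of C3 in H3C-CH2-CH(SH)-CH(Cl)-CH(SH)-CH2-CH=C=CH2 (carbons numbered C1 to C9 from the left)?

sp³

C3 (4 σ bonds) has steric number 4: sp3.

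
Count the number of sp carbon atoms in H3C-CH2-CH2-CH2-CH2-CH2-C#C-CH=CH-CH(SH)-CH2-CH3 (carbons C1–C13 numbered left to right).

C1: sp3
C2: sp3
C3: sp3
C4: sp3
C5: sp3
C6: sp3
C7: sp ✓
C8: sp ✓
C9: sp2
C10: sp2
C11: sp3
C12: sp3
C13: sp3
C7, C8 → 2 sp carbons.

2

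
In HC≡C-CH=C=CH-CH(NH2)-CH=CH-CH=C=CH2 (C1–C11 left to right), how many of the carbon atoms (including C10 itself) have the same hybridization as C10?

C10 is sp (two π bonds).
C1: sp ✓
C2: sp ✓
C3: sp2
C4: sp ✓
C5: sp2
C6: sp3
C7: sp2
C8: sp2
C9: sp2
C10: sp ✓
C11: sp2
4 carbons are sp.

4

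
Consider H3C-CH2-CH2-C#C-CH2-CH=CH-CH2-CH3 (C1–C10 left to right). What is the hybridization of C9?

sp³

C9 is sp3: 4 σ bonds, 4 electron-density regions.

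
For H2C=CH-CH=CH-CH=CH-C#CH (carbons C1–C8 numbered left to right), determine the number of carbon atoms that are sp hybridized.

2

C1: sp2
C2: sp2
C3: sp2
C4: sp2
C5: sp2
C6: sp2
C7: sp ✓
C8: sp ✓
C7, C8 → 2 sp carbons.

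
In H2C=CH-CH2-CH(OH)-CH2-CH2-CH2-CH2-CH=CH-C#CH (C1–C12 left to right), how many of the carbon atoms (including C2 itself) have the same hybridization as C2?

4

C2 is sp2 (one π bond).
C1: sp2 ✓
C2: sp2 ✓
C3: sp3
C4: sp3
C5: sp3
C6: sp3
C7: sp3
C8: sp3
C9: sp2 ✓
C10: sp2 ✓
C11: sp
C12: sp
4 carbons are sp2.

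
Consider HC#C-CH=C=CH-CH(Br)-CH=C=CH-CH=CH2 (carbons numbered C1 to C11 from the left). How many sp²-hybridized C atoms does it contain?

C1: sp
C2: sp
C3: sp2 ✓
C4: sp
C5: sp2 ✓
C6: sp3
C7: sp2 ✓
C8: sp
C9: sp2 ✓
C10: sp2 ✓
C11: sp2 ✓
C3, C5, C7, C9, C10, C11 → 6 sp2 carbons.

6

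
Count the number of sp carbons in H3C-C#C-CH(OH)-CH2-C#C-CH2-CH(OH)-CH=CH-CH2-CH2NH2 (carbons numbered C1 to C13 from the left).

C1: sp3
C2: sp ✓
C3: sp ✓
C4: sp3
C5: sp3
C6: sp ✓
C7: sp ✓
C8: sp3
C9: sp3
C10: sp2
C11: sp2
C12: sp3
C13: sp3
C2, C3, C6, C7 → 4 sp carbons.

4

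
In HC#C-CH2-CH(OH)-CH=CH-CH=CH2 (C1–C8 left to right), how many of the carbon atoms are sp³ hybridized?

C1: sp
C2: sp
C3: sp3 ✓
C4: sp3 ✓
C5: sp2
C6: sp2
C7: sp2
C8: sp2
C3, C4 → 2 sp3 carbons.

2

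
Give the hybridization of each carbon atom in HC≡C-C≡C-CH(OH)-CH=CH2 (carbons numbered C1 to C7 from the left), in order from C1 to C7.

C1 sp, C2 sp, C3 sp, C4 sp, C5 sp3, C6 sp2, C7 sp2

C1: 2 σ bonds, plus two π bonds — 2 electron domains, sp.
C2 — 2 σ bonds, plus two π bonds. Steric number 2, so sp.
C3: 2 σ bonds, plus two π bonds — 2 electron domains, sp.
C4 (2 σ bonds, plus two π bonds) has steric number 2: sp.
C5 — 4 σ bonds. Steric number 4, so sp3.
C6 — 3 σ bonds, plus one π bond. Steric number 3, so sp2.
C7 carries 3 σ bonds, plus one π bond, giving a steric number of 3, so it is sp2.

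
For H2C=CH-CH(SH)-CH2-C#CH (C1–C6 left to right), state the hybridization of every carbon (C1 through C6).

C1 sp2, C2 sp2, C3 sp3, C4 sp3, C5 sp, C6 sp

C1: 3 σ bonds, plus one π bond — 3 electron domains, sp2.
C2 (3 σ bonds, plus one π bond) has steric number 3: sp2.
C3: 4 σ bonds; 4 regions of electron density → sp3.
C4: 4 σ bonds; 4 regions of electron density → sp3.
C5 has 2 σ bonds, plus two π bonds: steric number 2 → sp.
C6 is sp: 2 σ bonds, plus two π bonds, 2 electron-density regions.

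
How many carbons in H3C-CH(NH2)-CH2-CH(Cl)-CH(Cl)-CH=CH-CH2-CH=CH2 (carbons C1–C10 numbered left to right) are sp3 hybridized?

C1: sp3 ✓
C2: sp3 ✓
C3: sp3 ✓
C4: sp3 ✓
C5: sp3 ✓
C6: sp2
C7: sp2
C8: sp3 ✓
C9: sp2
C10: sp2
C1, C2, C3, C4, C5, C8 → 6 sp3 carbons.

6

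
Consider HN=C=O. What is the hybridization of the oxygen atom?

sp2

The oxygen atom carries 1 σ bond and 2 lone pairs, plus one π bond, giving a steric number of 3, so it is sp2.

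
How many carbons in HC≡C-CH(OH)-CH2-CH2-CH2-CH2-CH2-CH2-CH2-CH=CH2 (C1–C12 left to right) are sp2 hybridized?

2

C1: sp
C2: sp
C3: sp3
C4: sp3
C5: sp3
C6: sp3
C7: sp3
C8: sp3
C9: sp3
C10: sp3
C11: sp2 ✓
C12: sp2 ✓
C11, C12 → 2 sp2 carbons.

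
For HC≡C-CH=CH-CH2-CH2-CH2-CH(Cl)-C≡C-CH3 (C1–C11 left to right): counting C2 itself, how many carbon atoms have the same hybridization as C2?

4

C2 is sp (two π bonds).
C1: sp ✓
C2: sp ✓
C3: sp2
C4: sp2
C5: sp3
C6: sp3
C7: sp3
C8: sp3
C9: sp ✓
C10: sp ✓
C11: sp3
4 carbons are sp.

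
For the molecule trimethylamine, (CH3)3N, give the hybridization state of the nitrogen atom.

The nitrogen atom is sp3: 3 σ bonds and 1 lone pair, 4 electron-density regions.

sp3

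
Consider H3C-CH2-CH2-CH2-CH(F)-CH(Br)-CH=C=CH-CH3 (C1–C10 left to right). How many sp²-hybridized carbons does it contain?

C1: sp3
C2: sp3
C3: sp3
C4: sp3
C5: sp3
C6: sp3
C7: sp2 ✓
C8: sp
C9: sp2 ✓
C10: sp3
C7, C9 → 2 sp2 carbons.

2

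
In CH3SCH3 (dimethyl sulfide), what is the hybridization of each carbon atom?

Each carbon atom carries 4 σ bonds, giving a steric number of 4, so it is sp3.

sp³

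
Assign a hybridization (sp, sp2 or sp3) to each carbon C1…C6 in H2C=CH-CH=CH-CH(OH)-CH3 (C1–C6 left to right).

C1 sp2, C2 sp2, C3 sp2, C4 sp2, C5 sp3, C6 sp3

C1 carries 3 σ bonds, plus one π bond, giving a steric number of 3, so it is sp2.
C2: 3 σ bonds, plus one π bond — 3 electron domains, sp2.
C3 carries 3 σ bonds, plus one π bond, giving a steric number of 3, so it is sp2.
C4 is sp2: 3 σ bonds, plus one π bond, 3 electron-density regions.
C5 is sp3: 4 σ bonds, 4 electron-density regions.
C6 has 4 σ bonds: steric number 4 → sp3.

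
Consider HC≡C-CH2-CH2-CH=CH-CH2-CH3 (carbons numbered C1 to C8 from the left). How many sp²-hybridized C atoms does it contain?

2

C1: sp
C2: sp
C3: sp3
C4: sp3
C5: sp2 ✓
C6: sp2 ✓
C7: sp3
C8: sp3
C5, C6 → 2 sp2 carbons.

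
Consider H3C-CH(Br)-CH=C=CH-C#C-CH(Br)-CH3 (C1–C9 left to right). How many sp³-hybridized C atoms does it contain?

4

C1: sp3 ✓
C2: sp3 ✓
C3: sp2
C4: sp
C5: sp2
C6: sp
C7: sp
C8: sp3 ✓
C9: sp3 ✓
C1, C2, C8, C9 → 4 sp3 carbons.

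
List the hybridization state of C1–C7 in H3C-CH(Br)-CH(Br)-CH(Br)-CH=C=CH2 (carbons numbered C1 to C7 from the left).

C1 sp3, C2 sp3, C3 sp3, C4 sp3, C5 sp2, C6 sp, C7 sp2

C1 — 4 σ bonds. Steric number 4, so sp3.
C2 — 4 σ bonds. Steric number 4, so sp3.
C3 — 4 σ bonds. Steric number 4, so sp3.
C4 — 4 σ bonds. Steric number 4, so sp3.
C5 is sp2: 3 σ bonds, plus one π bond, 3 electron-density regions.
C6 — 2 σ bonds, plus two π bonds. Steric number 2, so sp.
C7: 3 σ bonds, plus one π bond; 3 regions of electron density → sp2.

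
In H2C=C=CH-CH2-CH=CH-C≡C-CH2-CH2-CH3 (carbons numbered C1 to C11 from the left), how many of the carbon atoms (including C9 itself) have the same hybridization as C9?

C9 is sp3 (only σ bonds).
C1: sp2
C2: sp
C3: sp2
C4: sp3 ✓
C5: sp2
C6: sp2
C7: sp
C8: sp
C9: sp3 ✓
C10: sp3 ✓
C11: sp3 ✓
4 carbons are sp3.

4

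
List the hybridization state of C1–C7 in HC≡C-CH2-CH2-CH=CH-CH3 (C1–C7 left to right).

C1 sp, C2 sp, C3 sp3, C4 sp3, C5 sp2, C6 sp2, C7 sp3

C1 (2 σ bonds, plus two π bonds) has steric number 2: sp.
C2: 2 σ bonds, plus two π bonds — 2 electron domains, sp.
C3 — 4 σ bonds. Steric number 4, so sp3.
C4 has 4 σ bonds: steric number 4 → sp3.
C5 (3 σ bonds, plus one π bond) has steric number 3: sp2.
C6 (3 σ bonds, plus one π bond) has steric number 3: sp2.
C7 carries 4 σ bonds, giving a steric number of 4, so it is sp3.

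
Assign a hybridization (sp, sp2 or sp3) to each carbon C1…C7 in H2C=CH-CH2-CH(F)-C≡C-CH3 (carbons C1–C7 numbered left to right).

C1 — 3 σ bonds, plus one π bond. Steric number 3, so sp2.
C2: 3 σ bonds, plus one π bond — 3 electron domains, sp2.
C3 is sp3: 4 σ bonds, 4 electron-density regions.
C4: 4 σ bonds; 4 regions of electron density → sp3.
C5 — 2 σ bonds, plus two π bonds. Steric number 2, so sp.
C6 carries 2 σ bonds, plus two π bonds, giving a steric number of 2, so it is sp.
C7 is sp3: 4 σ bonds, 4 electron-density regions.

C1 sp2, C2 sp2, C3 sp3, C4 sp3, C5 sp, C6 sp, C7 sp3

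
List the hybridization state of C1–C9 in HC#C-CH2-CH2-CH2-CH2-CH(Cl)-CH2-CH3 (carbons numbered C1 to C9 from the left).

C1 sp, C2 sp, C3 sp3, C4 sp3, C5 sp3, C6 sp3, C7 sp3, C8 sp3, C9 sp3

C1: 2 σ bonds, plus two π bonds — 2 electron domains, sp.
C2: 2 σ bonds, plus two π bonds — 2 electron domains, sp.
C3 (4 σ bonds) has steric number 4: sp3.
C4 — 4 σ bonds. Steric number 4, so sp3.
C5 carries 4 σ bonds, giving a steric number of 4, so it is sp3.
C6 is sp3: 4 σ bonds, 4 electron-density regions.
C7 — 4 σ bonds. Steric number 4, so sp3.
C8 — 4 σ bonds. Steric number 4, so sp3.
C9 — 4 σ bonds. Steric number 4, so sp3.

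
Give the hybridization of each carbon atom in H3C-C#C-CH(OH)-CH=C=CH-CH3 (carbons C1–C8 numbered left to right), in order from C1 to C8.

C1 sp3, C2 sp, C3 sp, C4 sp3, C5 sp2, C6 sp, C7 sp2, C8 sp3

C1 (4 σ bonds) has steric number 4: sp3.
C2 has 2 σ bonds, plus two π bonds: steric number 2 → sp.
C3 — 2 σ bonds, plus two π bonds. Steric number 2, so sp.
C4: 4 σ bonds — 4 electron domains, sp3.
C5 carries 3 σ bonds, plus one π bond, giving a steric number of 3, so it is sp2.
C6 (2 σ bonds, plus two π bonds) has steric number 2: sp.
C7 is sp2: 3 σ bonds, plus one π bond, 3 electron-density regions.
C8: 4 σ bonds — 4 electron domains, sp3.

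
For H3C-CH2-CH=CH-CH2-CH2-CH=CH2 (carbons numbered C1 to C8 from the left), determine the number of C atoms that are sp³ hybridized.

4

C1: sp3 ✓
C2: sp3 ✓
C3: sp2
C4: sp2
C5: sp3 ✓
C6: sp3 ✓
C7: sp2
C8: sp2
C1, C2, C5, C6 → 4 sp3 carbons.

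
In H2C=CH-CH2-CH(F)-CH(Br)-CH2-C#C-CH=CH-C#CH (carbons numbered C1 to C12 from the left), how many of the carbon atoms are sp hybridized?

C1: sp2
C2: sp2
C3: sp3
C4: sp3
C5: sp3
C6: sp3
C7: sp ✓
C8: sp ✓
C9: sp2
C10: sp2
C11: sp ✓
C12: sp ✓
C7, C8, C11, C12 → 4 sp carbons.

4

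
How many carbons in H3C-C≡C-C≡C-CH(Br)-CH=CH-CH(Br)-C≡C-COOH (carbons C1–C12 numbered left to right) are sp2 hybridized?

C1: sp3
C2: sp
C3: sp
C4: sp
C5: sp
C6: sp3
C7: sp2 ✓
C8: sp2 ✓
C9: sp3
C10: sp
C11: sp
C12: sp2 ✓
C7, C8, C12 → 3 sp2 carbons.

3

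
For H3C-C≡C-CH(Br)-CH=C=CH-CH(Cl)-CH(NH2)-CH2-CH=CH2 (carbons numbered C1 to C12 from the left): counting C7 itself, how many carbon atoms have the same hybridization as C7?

4

C7 is sp2 (one π bond).
C1: sp3
C2: sp
C3: sp
C4: sp3
C5: sp2 ✓
C6: sp
C7: sp2 ✓
C8: sp3
C9: sp3
C10: sp3
C11: sp2 ✓
C12: sp2 ✓
4 carbons are sp2.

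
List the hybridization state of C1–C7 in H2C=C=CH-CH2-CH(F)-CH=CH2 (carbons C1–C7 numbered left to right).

C1 is sp2: 3 σ bonds, plus one π bond, 3 electron-density regions.
C2 is sp: 2 σ bonds, plus two π bonds, 2 electron-density regions.
C3 — 3 σ bonds, plus one π bond. Steric number 3, so sp2.
C4 has 4 σ bonds: steric number 4 → sp3.
C5 carries 4 σ bonds, giving a steric number of 4, so it is sp3.
C6: 3 σ bonds, plus one π bond — 3 electron domains, sp2.
C7 is sp2: 3 σ bonds, plus one π bond, 3 electron-density regions.

C1 sp2, C2 sp, C3 sp2, C4 sp3, C5 sp3, C6 sp2, C7 sp2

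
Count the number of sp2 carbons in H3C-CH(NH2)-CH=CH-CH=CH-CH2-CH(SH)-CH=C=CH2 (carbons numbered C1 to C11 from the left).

6

C1: sp3
C2: sp3
C3: sp2 ✓
C4: sp2 ✓
C5: sp2 ✓
C6: sp2 ✓
C7: sp3
C8: sp3
C9: sp2 ✓
C10: sp
C11: sp2 ✓
C3, C4, C5, C6, C9, C11 → 6 sp2 carbons.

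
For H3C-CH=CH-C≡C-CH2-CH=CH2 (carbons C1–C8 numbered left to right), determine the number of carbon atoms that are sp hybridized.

C1: sp3
C2: sp2
C3: sp2
C4: sp ✓
C5: sp ✓
C6: sp3
C7: sp2
C8: sp2
C4, C5 → 2 sp carbons.

2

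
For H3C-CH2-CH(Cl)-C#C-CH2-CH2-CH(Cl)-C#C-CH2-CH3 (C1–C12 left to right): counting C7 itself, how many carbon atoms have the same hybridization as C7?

8

C7 is sp3 (only σ bonds).
C1: sp3 ✓
C2: sp3 ✓
C3: sp3 ✓
C4: sp
C5: sp
C6: sp3 ✓
C7: sp3 ✓
C8: sp3 ✓
C9: sp
C10: sp
C11: sp3 ✓
C12: sp3 ✓
8 carbons are sp3.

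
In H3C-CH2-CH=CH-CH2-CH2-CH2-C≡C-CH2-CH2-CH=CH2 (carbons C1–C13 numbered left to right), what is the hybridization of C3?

C3 is sp2: 3 σ bonds, plus one π bond, 3 electron-density regions.

sp^2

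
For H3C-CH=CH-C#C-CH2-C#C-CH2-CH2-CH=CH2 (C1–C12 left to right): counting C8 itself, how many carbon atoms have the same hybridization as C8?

4

C8 is sp (two π bonds).
C1: sp3
C2: sp2
C3: sp2
C4: sp ✓
C5: sp ✓
C6: sp3
C7: sp ✓
C8: sp ✓
C9: sp3
C10: sp3
C11: sp2
C12: sp2
4 carbons are sp.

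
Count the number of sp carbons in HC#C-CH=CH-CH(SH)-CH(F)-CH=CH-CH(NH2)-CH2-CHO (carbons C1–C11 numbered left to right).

C1: sp ✓
C2: sp ✓
C3: sp2
C4: sp2
C5: sp3
C6: sp3
C7: sp2
C8: sp2
C9: sp3
C10: sp3
C11: sp2
C1, C2 → 2 sp carbons.

2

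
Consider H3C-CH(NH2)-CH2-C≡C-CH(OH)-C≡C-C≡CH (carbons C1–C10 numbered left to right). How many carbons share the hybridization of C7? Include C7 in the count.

6

C7 is sp (two π bonds).
C1: sp3
C2: sp3
C3: sp3
C4: sp ✓
C5: sp ✓
C6: sp3
C7: sp ✓
C8: sp ✓
C9: sp ✓
C10: sp ✓
6 carbons are sp.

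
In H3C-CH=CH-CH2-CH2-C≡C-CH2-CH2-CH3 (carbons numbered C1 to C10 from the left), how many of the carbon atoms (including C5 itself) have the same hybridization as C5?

6

C5 is sp3 (only σ bonds).
C1: sp3 ✓
C2: sp2
C3: sp2
C4: sp3 ✓
C5: sp3 ✓
C6: sp
C7: sp
C8: sp3 ✓
C9: sp3 ✓
C10: sp3 ✓
6 carbons are sp3.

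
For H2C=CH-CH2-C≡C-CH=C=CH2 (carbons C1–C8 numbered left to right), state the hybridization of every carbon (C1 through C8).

C1 has 3 σ bonds, plus one π bond: steric number 3 → sp2.
C2: 3 σ bonds, plus one π bond; 3 regions of electron density → sp2.
C3 has 4 σ bonds: steric number 4 → sp3.
C4: 2 σ bonds, plus two π bonds — 2 electron domains, sp.
C5 has 2 σ bonds, plus two π bonds: steric number 2 → sp.
C6 has 3 σ bonds, plus one π bond: steric number 3 → sp2.
C7 has 2 σ bonds, plus two π bonds: steric number 2 → sp.
C8 (3 σ bonds, plus one π bond) has steric number 3: sp2.

C1 sp2, C2 sp2, C3 sp3, C4 sp, C5 sp, C6 sp2, C7 sp, C8 sp2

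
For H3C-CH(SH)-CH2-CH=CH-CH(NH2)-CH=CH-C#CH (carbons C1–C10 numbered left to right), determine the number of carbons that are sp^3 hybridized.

C1: sp3 ✓
C2: sp3 ✓
C3: sp3 ✓
C4: sp2
C5: sp2
C6: sp3 ✓
C7: sp2
C8: sp2
C9: sp
C10: sp
C1, C2, C3, C6 → 4 sp3 carbons.

4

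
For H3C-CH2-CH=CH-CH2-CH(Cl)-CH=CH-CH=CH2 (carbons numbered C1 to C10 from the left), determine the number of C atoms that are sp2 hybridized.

C1: sp3
C2: sp3
C3: sp2 ✓
C4: sp2 ✓
C5: sp3
C6: sp3
C7: sp2 ✓
C8: sp2 ✓
C9: sp2 ✓
C10: sp2 ✓
C3, C4, C7, C8, C9, C10 → 6 sp2 carbons.

6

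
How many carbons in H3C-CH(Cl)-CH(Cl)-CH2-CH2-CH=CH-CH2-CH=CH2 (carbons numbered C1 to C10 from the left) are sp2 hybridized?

C1: sp3
C2: sp3
C3: sp3
C4: sp3
C5: sp3
C6: sp2 ✓
C7: sp2 ✓
C8: sp3
C9: sp2 ✓
C10: sp2 ✓
C6, C7, C9, C10 → 4 sp2 carbons.

4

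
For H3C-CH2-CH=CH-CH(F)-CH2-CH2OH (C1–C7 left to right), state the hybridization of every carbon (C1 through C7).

C1 sp3, C2 sp3, C3 sp2, C4 sp2, C5 sp3, C6 sp3, C7 sp3

C1: 4 σ bonds; 4 regions of electron density → sp3.
C2 — 4 σ bonds. Steric number 4, so sp3.
C3: 3 σ bonds, plus one π bond — 3 electron domains, sp2.
C4: 3 σ bonds, plus one π bond; 3 regions of electron density → sp2.
C5: 4 σ bonds; 4 regions of electron density → sp3.
C6 (4 σ bonds) has steric number 4: sp3.
C7 (4 σ bonds) has steric number 4: sp3.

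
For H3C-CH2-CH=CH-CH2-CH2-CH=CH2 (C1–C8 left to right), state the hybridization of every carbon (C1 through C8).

C1 sp3, C2 sp3, C3 sp2, C4 sp2, C5 sp3, C6 sp3, C7 sp2, C8 sp2

C1: 4 σ bonds; 4 regions of electron density → sp3.
C2 — 4 σ bonds. Steric number 4, so sp3.
C3 carries 3 σ bonds, plus one π bond, giving a steric number of 3, so it is sp2.
C4 — 3 σ bonds, plus one π bond. Steric number 3, so sp2.
C5 — 4 σ bonds. Steric number 4, so sp3.
C6 (4 σ bonds) has steric number 4: sp3.
C7 carries 3 σ bonds, plus one π bond, giving a steric number of 3, so it is sp2.
C8 carries 3 σ bonds, plus one π bond, giving a steric number of 3, so it is sp2.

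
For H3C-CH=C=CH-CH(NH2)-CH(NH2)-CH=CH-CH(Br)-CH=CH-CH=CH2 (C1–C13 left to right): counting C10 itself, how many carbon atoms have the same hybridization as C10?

C10 is sp2 (one π bond).
C1: sp3
C2: sp2 ✓
C3: sp
C4: sp2 ✓
C5: sp3
C6: sp3
C7: sp2 ✓
C8: sp2 ✓
C9: sp3
C10: sp2 ✓
C11: sp2 ✓
C12: sp2 ✓
C13: sp2 ✓
8 carbons are sp2.

8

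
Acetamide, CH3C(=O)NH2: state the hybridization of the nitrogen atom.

The nitrogen lone pair is delocalised into the carbonyl π system (amide resonance), so N is planar sp2 rather than the sp3 a naive steric count of 4 would suggest.

sp2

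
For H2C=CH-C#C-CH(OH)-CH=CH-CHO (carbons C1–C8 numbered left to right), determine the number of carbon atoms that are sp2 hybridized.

C1: sp2 ✓
C2: sp2 ✓
C3: sp
C4: sp
C5: sp3
C6: sp2 ✓
C7: sp2 ✓
C8: sp2 ✓
C1, C2, C6, C7, C8 → 5 sp2 carbons.

5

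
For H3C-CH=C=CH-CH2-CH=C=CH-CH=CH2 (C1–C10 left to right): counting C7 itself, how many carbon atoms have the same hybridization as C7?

2

C7 is sp (two π bonds).
C1: sp3
C2: sp2
C3: sp ✓
C4: sp2
C5: sp3
C6: sp2
C7: sp ✓
C8: sp2
C9: sp2
C10: sp2
2 carbons are sp.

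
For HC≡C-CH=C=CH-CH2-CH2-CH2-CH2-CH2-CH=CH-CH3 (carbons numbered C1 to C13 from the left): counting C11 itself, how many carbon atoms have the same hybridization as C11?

C11 is sp2 (one π bond).
C1: sp
C2: sp
C3: sp2 ✓
C4: sp
C5: sp2 ✓
C6: sp3
C7: sp3
C8: sp3
C9: sp3
C10: sp3
C11: sp2 ✓
C12: sp2 ✓
C13: sp3
4 carbons are sp2.

4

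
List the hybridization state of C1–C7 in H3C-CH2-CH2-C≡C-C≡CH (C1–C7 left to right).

C1: 4 σ bonds; 4 regions of electron density → sp3.
C2: 4 σ bonds; 4 regions of electron density → sp3.
C3: 4 σ bonds — 4 electron domains, sp3.
C4 has 2 σ bonds, plus two π bonds: steric number 2 → sp.
C5: 2 σ bonds, plus two π bonds; 2 regions of electron density → sp.
C6 carries 2 σ bonds, plus two π bonds, giving a steric number of 2, so it is sp.
C7 has 2 σ bonds, plus two π bonds: steric number 2 → sp.

C1 sp3, C2 sp3, C3 sp3, C4 sp, C5 sp, C6 sp, C7 sp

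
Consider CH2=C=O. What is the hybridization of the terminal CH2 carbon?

sp²

The terminal CH2 carbon — 3 σ bonds, plus one π bond. Steric number 3, so sp2.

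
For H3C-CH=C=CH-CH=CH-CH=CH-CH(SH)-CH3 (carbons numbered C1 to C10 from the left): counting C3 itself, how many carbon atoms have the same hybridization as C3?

1

C3 is sp (two π bonds).
C1: sp3
C2: sp2
C3: sp ✓
C4: sp2
C5: sp2
C6: sp2
C7: sp2
C8: sp2
C9: sp3
C10: sp3
1 carbon is sp.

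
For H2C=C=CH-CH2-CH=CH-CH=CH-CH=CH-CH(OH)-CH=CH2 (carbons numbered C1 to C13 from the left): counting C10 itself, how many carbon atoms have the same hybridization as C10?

10

C10 is sp2 (one π bond).
C1: sp2 ✓
C2: sp
C3: sp2 ✓
C4: sp3
C5: sp2 ✓
C6: sp2 ✓
C7: sp2 ✓
C8: sp2 ✓
C9: sp2 ✓
C10: sp2 ✓
C11: sp3
C12: sp2 ✓
C13: sp2 ✓
10 carbons are sp2.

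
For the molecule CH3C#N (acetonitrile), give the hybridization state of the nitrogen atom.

sp

N has one σ bond and one lone pair: steric number 2 → sp.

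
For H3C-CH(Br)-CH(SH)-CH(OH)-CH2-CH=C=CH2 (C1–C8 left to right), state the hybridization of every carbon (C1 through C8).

C1 sp3, C2 sp3, C3 sp3, C4 sp3, C5 sp3, C6 sp2, C7 sp, C8 sp2

C1 — 4 σ bonds. Steric number 4, so sp3.
C2 carries 4 σ bonds, giving a steric number of 4, so it is sp3.
C3 carries 4 σ bonds, giving a steric number of 4, so it is sp3.
C4 — 4 σ bonds. Steric number 4, so sp3.
C5 is sp3: 4 σ bonds, 4 electron-density regions.
C6 — 3 σ bonds, plus one π bond. Steric number 3, so sp2.
C7 — 2 σ bonds, plus two π bonds. Steric number 2, so sp.
C8: 3 σ bonds, plus one π bond — 3 electron domains, sp2.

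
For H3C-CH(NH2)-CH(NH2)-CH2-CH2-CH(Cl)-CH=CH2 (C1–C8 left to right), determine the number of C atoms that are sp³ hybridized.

C1: sp3 ✓
C2: sp3 ✓
C3: sp3 ✓
C4: sp3 ✓
C5: sp3 ✓
C6: sp3 ✓
C7: sp2
C8: sp2
C1, C2, C3, C4, C5, C6 → 6 sp3 carbons.

6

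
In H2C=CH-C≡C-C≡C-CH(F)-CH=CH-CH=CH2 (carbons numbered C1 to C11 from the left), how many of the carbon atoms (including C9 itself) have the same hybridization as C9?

6

C9 is sp2 (one π bond).
C1: sp2 ✓
C2: sp2 ✓
C3: sp
C4: sp
C5: sp
C6: sp
C7: sp3
C8: sp2 ✓
C9: sp2 ✓
C10: sp2 ✓
C11: sp2 ✓
6 carbons are sp2.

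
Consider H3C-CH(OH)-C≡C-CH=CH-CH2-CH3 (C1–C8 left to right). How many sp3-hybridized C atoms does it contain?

C1: sp3 ✓
C2: sp3 ✓
C3: sp
C4: sp
C5: sp2
C6: sp2
C7: sp3 ✓
C8: sp3 ✓
C1, C2, C7, C8 → 4 sp3 carbons.

4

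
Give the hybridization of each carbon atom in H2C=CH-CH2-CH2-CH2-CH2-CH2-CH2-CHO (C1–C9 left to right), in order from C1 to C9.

C1 carries 3 σ bonds, plus one π bond, giving a steric number of 3, so it is sp2.
C2 (3 σ bonds, plus one π bond) has steric number 3: sp2.
C3: 4 σ bonds; 4 regions of electron density → sp3.
C4 (4 σ bonds) has steric number 4: sp3.
C5: 4 σ bonds — 4 electron domains, sp3.
C6 (4 σ bonds) has steric number 4: sp3.
C7: 4 σ bonds; 4 regions of electron density → sp3.
C8: 4 σ bonds — 4 electron domains, sp3.
C9 has 3 σ bonds, plus one π bond: steric number 3 → sp2.

C1 sp2, C2 sp2, C3 sp3, C4 sp3, C5 sp3, C6 sp3, C7 sp3, C8 sp3, C9 sp2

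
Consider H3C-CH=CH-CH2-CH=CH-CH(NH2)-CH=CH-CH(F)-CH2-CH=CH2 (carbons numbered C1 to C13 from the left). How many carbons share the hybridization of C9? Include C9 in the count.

8

C9 is sp2 (one π bond).
C1: sp3
C2: sp2 ✓
C3: sp2 ✓
C4: sp3
C5: sp2 ✓
C6: sp2 ✓
C7: sp3
C8: sp2 ✓
C9: sp2 ✓
C10: sp3
C11: sp3
C12: sp2 ✓
C13: sp2 ✓
8 carbons are sp2.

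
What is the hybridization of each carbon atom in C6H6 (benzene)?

sp2

Every ring carbon has three σ bonds and contributes one p electron to the aromatic π system.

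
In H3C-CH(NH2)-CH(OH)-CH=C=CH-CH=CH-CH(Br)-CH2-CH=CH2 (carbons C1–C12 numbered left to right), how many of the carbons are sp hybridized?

C1: sp3
C2: sp3
C3: sp3
C4: sp2
C5: sp ✓
C6: sp2
C7: sp2
C8: sp2
C9: sp3
C10: sp3
C11: sp2
C12: sp2
C5 → 1 sp carbon.

1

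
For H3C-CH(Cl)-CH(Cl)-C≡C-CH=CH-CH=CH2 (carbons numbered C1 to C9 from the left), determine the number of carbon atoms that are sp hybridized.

2

C1: sp3
C2: sp3
C3: sp3
C4: sp ✓
C5: sp ✓
C6: sp2
C7: sp2
C8: sp2
C9: sp2
C4, C5 → 2 sp carbons.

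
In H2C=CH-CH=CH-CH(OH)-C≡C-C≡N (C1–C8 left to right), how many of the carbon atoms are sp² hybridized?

4

C1: sp2 ✓
C2: sp2 ✓
C3: sp2 ✓
C4: sp2 ✓
C5: sp3
C6: sp
C7: sp
C8: sp
C1, C2, C3, C4 → 4 sp2 carbons.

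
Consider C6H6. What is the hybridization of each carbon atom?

sp2

Every ring carbon has three σ bonds and contributes one p electron to the aromatic π system.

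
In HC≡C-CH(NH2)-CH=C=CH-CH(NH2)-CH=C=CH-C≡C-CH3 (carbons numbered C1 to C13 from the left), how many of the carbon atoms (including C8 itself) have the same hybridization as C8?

C8 is sp2 (one π bond).
C1: sp
C2: sp
C3: sp3
C4: sp2 ✓
C5: sp
C6: sp2 ✓
C7: sp3
C8: sp2 ✓
C9: sp
C10: sp2 ✓
C11: sp
C12: sp
C13: sp3
4 carbons are sp2.

4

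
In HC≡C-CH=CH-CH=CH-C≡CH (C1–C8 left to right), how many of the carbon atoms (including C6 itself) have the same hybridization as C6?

4

C6 is sp2 (one π bond).
C1: sp
C2: sp
C3: sp2 ✓
C4: sp2 ✓
C5: sp2 ✓
C6: sp2 ✓
C7: sp
C8: sp
4 carbons are sp2.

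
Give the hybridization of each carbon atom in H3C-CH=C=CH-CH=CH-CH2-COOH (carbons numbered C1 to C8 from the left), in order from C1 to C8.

C1 — 4 σ bonds. Steric number 4, so sp3.
C2 has 3 σ bonds, plus one π bond: steric number 3 → sp2.
C3 carries 2 σ bonds, plus two π bonds, giving a steric number of 2, so it is sp.
C4: 3 σ bonds, plus one π bond — 3 electron domains, sp2.
C5 carries 3 σ bonds, plus one π bond, giving a steric number of 3, so it is sp2.
C6: 3 σ bonds, plus one π bond; 3 regions of electron density → sp2.
C7 is sp3: 4 σ bonds, 4 electron-density regions.
C8 is sp2: 3 σ bonds, plus one π bond, 3 electron-density regions.

C1 sp3, C2 sp2, C3 sp, C4 sp2, C5 sp2, C6 sp2, C7 sp3, C8 sp2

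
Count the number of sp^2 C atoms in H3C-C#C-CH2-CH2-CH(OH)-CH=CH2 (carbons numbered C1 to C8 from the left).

C1: sp3
C2: sp
C3: sp
C4: sp3
C5: sp3
C6: sp3
C7: sp2 ✓
C8: sp2 ✓
C7, C8 → 2 sp2 carbons.

2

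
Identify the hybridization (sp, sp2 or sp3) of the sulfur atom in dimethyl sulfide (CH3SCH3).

sp3

The sulfur atom — 2 σ bonds and 2 lone pairs. Steric number 4, so sp3.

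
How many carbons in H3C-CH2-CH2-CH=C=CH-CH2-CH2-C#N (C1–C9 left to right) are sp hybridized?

2

C1: sp3
C2: sp3
C3: sp3
C4: sp2
C5: sp ✓
C6: sp2
C7: sp3
C8: sp3
C9: sp ✓
C5, C9 → 2 sp carbons.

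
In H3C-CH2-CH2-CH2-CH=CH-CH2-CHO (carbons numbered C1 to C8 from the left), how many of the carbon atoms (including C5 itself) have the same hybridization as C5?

C5 is sp2 (one π bond).
C1: sp3
C2: sp3
C3: sp3
C4: sp3
C5: sp2 ✓
C6: sp2 ✓
C7: sp3
C8: sp2 ✓
3 carbons are sp2.

3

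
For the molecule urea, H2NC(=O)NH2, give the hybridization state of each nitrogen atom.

sp²

Both N lone pairs are conjugated with the C=O; planar sp2.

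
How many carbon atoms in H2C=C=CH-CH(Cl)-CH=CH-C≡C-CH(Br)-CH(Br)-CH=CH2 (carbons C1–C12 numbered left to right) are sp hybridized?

C1: sp2
C2: sp ✓
C3: sp2
C4: sp3
C5: sp2
C6: sp2
C7: sp ✓
C8: sp ✓
C9: sp3
C10: sp3
C11: sp2
C12: sp2
C2, C7, C8 → 3 sp carbons.

3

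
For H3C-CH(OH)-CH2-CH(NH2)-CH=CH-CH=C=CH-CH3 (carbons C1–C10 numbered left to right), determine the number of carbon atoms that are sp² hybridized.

4

C1: sp3
C2: sp3
C3: sp3
C4: sp3
C5: sp2 ✓
C6: sp2 ✓
C7: sp2 ✓
C8: sp
C9: sp2 ✓
C10: sp3
C5, C6, C7, C9 → 4 sp2 carbons.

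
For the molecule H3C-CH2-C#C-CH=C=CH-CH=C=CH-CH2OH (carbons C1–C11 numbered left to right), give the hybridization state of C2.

C2: 4 σ bonds — 4 electron domains, sp3.

sp3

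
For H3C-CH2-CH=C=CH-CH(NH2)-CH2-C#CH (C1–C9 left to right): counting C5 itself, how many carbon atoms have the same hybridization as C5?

C5 is sp2 (one π bond).
C1: sp3
C2: sp3
C3: sp2 ✓
C4: sp
C5: sp2 ✓
C6: sp3
C7: sp3
C8: sp
C9: sp
2 carbons are sp2.

2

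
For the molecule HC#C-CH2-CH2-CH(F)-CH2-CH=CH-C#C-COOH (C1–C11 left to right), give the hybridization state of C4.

C4: 4 σ bonds; 4 regions of electron density → sp3.

sp^3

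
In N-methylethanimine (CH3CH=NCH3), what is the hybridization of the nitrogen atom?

Two σ bonds + one lone pair = steric number 3 → sp2.

sp2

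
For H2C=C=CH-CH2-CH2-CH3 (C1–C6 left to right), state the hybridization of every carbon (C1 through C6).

C1 carries 3 σ bonds, plus one π bond, giving a steric number of 3, so it is sp2.
C2 has 2 σ bonds, plus two π bonds: steric number 2 → sp.
C3 — 3 σ bonds, plus one π bond. Steric number 3, so sp2.
C4 carries 4 σ bonds, giving a steric number of 4, so it is sp3.
C5: 4 σ bonds — 4 electron domains, sp3.
C6 (4 σ bonds) has steric number 4: sp3.

C1 sp2, C2 sp, C3 sp2, C4 sp3, C5 sp3, C6 sp3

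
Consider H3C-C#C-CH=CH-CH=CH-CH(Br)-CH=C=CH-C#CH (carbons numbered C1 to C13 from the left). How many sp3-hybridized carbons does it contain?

2

C1: sp3 ✓
C2: sp
C3: sp
C4: sp2
C5: sp2
C6: sp2
C7: sp2
C8: sp3 ✓
C9: sp2
C10: sp
C11: sp2
C12: sp
C13: sp
C1, C8 → 2 sp3 carbons.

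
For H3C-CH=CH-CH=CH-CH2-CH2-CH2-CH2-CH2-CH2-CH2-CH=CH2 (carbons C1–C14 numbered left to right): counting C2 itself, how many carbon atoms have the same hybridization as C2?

C2 is sp2 (one π bond).
C1: sp3
C2: sp2 ✓
C3: sp2 ✓
C4: sp2 ✓
C5: sp2 ✓
C6: sp3
C7: sp3
C8: sp3
C9: sp3
C10: sp3
C11: sp3
C12: sp3
C13: sp2 ✓
C14: sp2 ✓
6 carbons are sp2.

6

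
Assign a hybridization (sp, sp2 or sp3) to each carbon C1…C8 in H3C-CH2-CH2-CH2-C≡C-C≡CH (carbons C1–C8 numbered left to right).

C1 is sp3: 4 σ bonds, 4 electron-density regions.
C2: 4 σ bonds; 4 regions of electron density → sp3.
C3 — 4 σ bonds. Steric number 4, so sp3.
C4 is sp3: 4 σ bonds, 4 electron-density regions.
C5 — 2 σ bonds, plus two π bonds. Steric number 2, so sp.
C6 — 2 σ bonds, plus two π bonds. Steric number 2, so sp.
C7 is sp: 2 σ bonds, plus two π bonds, 2 electron-density regions.
C8 carries 2 σ bonds, plus two π bonds, giving a steric number of 2, so it is sp.

C1 sp3, C2 sp3, C3 sp3, C4 sp3, C5 sp, C6 sp, C7 sp, C8 sp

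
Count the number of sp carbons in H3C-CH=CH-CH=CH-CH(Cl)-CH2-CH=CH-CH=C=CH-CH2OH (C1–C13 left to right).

1

C1: sp3
C2: sp2
C3: sp2
C4: sp2
C5: sp2
C6: sp3
C7: sp3
C8: sp2
C9: sp2
C10: sp2
C11: sp ✓
C12: sp2
C13: sp3
C11 → 1 sp carbon.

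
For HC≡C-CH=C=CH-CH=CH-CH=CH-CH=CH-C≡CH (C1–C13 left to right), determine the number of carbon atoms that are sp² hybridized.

8

C1: sp
C2: sp
C3: sp2 ✓
C4: sp
C5: sp2 ✓
C6: sp2 ✓
C7: sp2 ✓
C8: sp2 ✓
C9: sp2 ✓
C10: sp2 ✓
C11: sp2 ✓
C12: sp
C13: sp
C3, C5, C6, C7, C8, C9, C10, C11 → 8 sp2 carbons.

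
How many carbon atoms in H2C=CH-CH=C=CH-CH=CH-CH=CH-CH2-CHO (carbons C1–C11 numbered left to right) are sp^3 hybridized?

C1: sp2
C2: sp2
C3: sp2
C4: sp
C5: sp2
C6: sp2
C7: sp2
C8: sp2
C9: sp2
C10: sp3 ✓
C11: sp2
C10 → 1 sp3 carbon.

1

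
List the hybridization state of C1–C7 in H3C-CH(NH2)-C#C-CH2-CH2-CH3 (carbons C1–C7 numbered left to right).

C1 has 4 σ bonds: steric number 4 → sp3.
C2 has 4 σ bonds: steric number 4 → sp3.
C3 has 2 σ bonds, plus two π bonds: steric number 2 → sp.
C4 is sp: 2 σ bonds, plus two π bonds, 2 electron-density regions.
C5: 4 σ bonds; 4 regions of electron density → sp3.
C6 is sp3: 4 σ bonds, 4 electron-density regions.
C7 carries 4 σ bonds, giving a steric number of 4, so it is sp3.

C1 sp3, C2 sp3, C3 sp, C4 sp, C5 sp3, C6 sp3, C7 sp3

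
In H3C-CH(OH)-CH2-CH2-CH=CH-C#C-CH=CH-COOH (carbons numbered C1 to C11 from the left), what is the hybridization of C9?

sp^2

C9 has 3 σ bonds, plus one π bond: steric number 3 → sp2.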